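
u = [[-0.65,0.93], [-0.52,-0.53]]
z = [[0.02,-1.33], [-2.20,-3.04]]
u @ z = [[-2.06,-1.96], [1.16,2.3]]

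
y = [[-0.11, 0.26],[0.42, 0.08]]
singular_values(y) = [0.43, 0.27]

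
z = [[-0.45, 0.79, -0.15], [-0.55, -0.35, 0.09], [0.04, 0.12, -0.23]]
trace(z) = -1.03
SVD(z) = [[-0.98,  -0.15,  -0.12], [0.12,  -0.97,  0.20], [-0.15,  0.18,  0.97]] @ diag([0.9334830249629381, 0.6647584063824564, 0.19443688757511923]) @ [[0.39,  -0.90,  0.21], [0.92,  0.37,  -0.16], [-0.07,  -0.25,  -0.97]]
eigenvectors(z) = [[0.77+0.00j, 0.77-0.00j, 0.10+0.00j], [(0.05+0.63j), 0.05-0.63j, (0.22+0j)], [0.09-0.08j, 0.09+0.08j, 0.97+0.00j]]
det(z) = -0.12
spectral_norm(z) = 0.93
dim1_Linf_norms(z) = [0.79, 0.55, 0.23]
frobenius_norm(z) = 1.16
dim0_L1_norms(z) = [1.04, 1.26, 0.47]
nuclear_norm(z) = 1.79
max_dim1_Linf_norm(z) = 0.79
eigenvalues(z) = [(-0.42+0.66j), (-0.42-0.66j), (-0.2+0j)]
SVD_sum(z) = [[-0.36, 0.82, -0.19], [0.05, -0.1, 0.02], [-0.05, 0.12, -0.03]] + [[-0.09, -0.04, 0.02], [-0.59, -0.24, 0.1], [0.11, 0.04, -0.02]] + [[0.00,0.01,0.02], [-0.00,-0.01,-0.04], [-0.01,-0.05,-0.18]]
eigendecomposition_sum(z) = [[-0.23+0.32j, 0.40+0.24j, (-0.06-0.09j)], [-0.28-0.16j, -0.17+0.34j, 0.07-0.06j], [(0.01+0.06j), 0.07-0.01j, (-0.02-0j)]] + [[(-0.23-0.32j), 0.40-0.24j, (-0.06+0.09j)], [(-0.28+0.16j), (-0.17-0.34j), (0.07+0.06j)], [0.01-0.06j, (0.07+0.01j), (-0.02+0j)]] + [[0.00+0.00j,(-0+0j),-0.02-0.00j], [0.01+0.00j,-0.01+0.00j,(-0.04-0j)], [0.02+0.00j,-0.03+0.00j,(-0.2-0j)]]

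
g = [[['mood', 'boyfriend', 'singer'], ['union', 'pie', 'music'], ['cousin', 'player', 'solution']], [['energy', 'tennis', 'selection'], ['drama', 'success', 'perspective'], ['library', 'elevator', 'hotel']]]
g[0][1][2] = 'music'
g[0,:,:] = [['mood', 'boyfriend', 'singer'], ['union', 'pie', 'music'], ['cousin', 'player', 'solution']]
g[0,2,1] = 'player'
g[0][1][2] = 'music'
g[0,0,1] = 'boyfriend'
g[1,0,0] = 'energy'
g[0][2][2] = 'solution'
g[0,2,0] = 'cousin'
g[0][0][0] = 'mood'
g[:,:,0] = [['mood', 'union', 'cousin'], ['energy', 'drama', 'library']]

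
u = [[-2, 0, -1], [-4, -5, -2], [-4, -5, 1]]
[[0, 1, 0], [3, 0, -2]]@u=[[-4, -5, -2], [2, 10, -5]]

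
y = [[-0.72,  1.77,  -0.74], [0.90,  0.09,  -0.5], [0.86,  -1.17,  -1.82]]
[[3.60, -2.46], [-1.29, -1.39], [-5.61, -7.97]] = y @ [[-0.96, 0.76], [2.16, 0.71], [1.24, 4.28]]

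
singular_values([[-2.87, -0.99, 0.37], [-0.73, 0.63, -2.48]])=[3.08, 2.64]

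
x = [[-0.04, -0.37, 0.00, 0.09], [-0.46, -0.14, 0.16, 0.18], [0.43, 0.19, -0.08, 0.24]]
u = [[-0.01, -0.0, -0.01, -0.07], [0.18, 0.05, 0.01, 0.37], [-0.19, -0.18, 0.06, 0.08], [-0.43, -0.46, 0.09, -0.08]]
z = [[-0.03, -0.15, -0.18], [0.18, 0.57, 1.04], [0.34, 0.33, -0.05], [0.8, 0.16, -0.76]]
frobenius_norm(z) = 1.72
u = z @ x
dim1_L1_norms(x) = [0.5, 0.94, 0.94]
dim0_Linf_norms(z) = [0.8, 0.57, 1.04]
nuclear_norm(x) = 1.36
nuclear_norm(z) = 2.50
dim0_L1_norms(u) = [0.81, 0.69, 0.17, 0.6]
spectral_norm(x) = 0.72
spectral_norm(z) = 1.40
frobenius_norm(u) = 0.82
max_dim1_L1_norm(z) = 1.79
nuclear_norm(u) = 1.14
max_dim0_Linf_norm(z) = 1.04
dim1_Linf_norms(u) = [0.07, 0.37, 0.19, 0.46]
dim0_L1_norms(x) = [0.93, 0.7, 0.24, 0.51]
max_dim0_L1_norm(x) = 0.93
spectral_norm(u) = 0.72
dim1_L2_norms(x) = [0.38, 0.54, 0.53]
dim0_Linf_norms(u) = [0.43, 0.46, 0.09, 0.37]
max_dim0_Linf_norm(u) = 0.46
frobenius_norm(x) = 0.85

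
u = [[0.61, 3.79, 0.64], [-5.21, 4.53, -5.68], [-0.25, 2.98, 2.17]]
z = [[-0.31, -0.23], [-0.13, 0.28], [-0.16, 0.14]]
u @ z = [[-0.78, 1.01], [1.94, 1.67], [-0.66, 1.2]]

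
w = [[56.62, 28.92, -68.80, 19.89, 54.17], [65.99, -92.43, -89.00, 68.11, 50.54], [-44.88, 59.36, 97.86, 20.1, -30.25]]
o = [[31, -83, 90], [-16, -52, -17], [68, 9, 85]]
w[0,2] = -68.8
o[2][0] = 68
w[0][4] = 54.17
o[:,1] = [-83, -52, 9]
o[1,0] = -16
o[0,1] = -83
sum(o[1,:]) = -85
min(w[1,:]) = -92.43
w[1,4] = 50.54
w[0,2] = -68.8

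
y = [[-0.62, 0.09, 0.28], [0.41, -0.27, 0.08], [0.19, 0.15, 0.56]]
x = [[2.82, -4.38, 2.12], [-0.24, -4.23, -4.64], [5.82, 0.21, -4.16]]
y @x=[[-0.14, 2.39, -2.90], [1.69, -0.64, 1.79], [3.76, -1.35, -2.62]]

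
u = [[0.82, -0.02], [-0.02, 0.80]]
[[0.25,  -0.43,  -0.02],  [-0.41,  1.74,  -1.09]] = u@[[0.29, -0.47, -0.06], [-0.50, 2.16, -1.37]]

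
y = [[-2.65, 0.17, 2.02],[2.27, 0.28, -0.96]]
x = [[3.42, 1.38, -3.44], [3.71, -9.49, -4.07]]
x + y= [[0.77, 1.55, -1.42], [5.98, -9.21, -5.03]]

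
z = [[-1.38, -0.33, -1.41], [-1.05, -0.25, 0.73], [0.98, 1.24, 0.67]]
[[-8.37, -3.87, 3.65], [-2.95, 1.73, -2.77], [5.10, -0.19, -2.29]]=z@ [[4.18, 0.65, 0.67], [-0.22, -2.07, -0.71], [1.90, 2.59, -3.08]]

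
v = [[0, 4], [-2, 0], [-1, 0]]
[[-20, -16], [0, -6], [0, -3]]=v@ [[0, 3], [-5, -4]]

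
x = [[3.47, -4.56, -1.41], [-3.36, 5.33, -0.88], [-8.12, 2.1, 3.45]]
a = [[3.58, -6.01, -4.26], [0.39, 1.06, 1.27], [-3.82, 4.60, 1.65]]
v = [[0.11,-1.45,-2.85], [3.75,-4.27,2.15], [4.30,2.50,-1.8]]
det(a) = -6.52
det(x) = -66.30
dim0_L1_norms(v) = [8.16, 8.22, 6.8]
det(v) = -101.99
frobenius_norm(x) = 12.55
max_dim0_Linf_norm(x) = 8.12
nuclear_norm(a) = 12.50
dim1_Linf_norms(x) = [4.56, 5.33, 8.12]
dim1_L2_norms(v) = [3.2, 6.08, 5.29]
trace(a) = 6.29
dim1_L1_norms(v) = [4.41, 10.17, 8.6]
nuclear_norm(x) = 17.55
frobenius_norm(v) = 8.67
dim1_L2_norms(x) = [5.9, 6.36, 9.07]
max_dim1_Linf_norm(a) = 6.01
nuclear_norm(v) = 14.55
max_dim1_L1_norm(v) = 10.17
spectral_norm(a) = 10.22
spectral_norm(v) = 6.10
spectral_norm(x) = 11.52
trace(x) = 12.25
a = v + x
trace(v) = -5.96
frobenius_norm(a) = 10.41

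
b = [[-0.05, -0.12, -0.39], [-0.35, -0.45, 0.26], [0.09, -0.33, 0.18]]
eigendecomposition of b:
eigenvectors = [[0.46+0.00j, 0.66+0.00j, (0.66-0j)],[(0.83+0j), (-0.46+0.01j), (-0.46-0.01j)],[(0.32+0j), (-0.13-0.58j), -0.13+0.58j]]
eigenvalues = [(-0.54+0j), (0.11+0.35j), (0.11-0.35j)]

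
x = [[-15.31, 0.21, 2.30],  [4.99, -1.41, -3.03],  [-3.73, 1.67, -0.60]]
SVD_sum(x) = [[-15.19, 0.94, 2.74], [5.43, -0.33, -0.98], [-3.59, 0.22, 0.65]] + [[-0.12, -0.18, -0.6], [-0.43, -0.66, -2.18], [-0.15, -0.22, -0.74]] + [[-0.00, -0.55, 0.17],[-0.0, -0.42, 0.13],[0.01, 1.67, -0.51]]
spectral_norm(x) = 16.82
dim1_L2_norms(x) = [15.48, 6.01, 4.13]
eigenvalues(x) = [(-14.68+0j), (-1.32+1.93j), (-1.32-1.93j)]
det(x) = -80.35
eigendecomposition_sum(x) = [[-15.46-0.00j, (-0.07+0j), 2.51-0.00j], [4.75+0.00j, 0.02-0.00j, (-0.77+0j)], [-4.66-0.00j, (-0.02+0j), (0.76-0j)]] + [[(0.07-0.02j), 0.14+0.09j, -0.10+0.17j], [(0.12+0.54j), (-0.72+0.93j), -1.13-0.85j], [(0.46-0.13j), (0.85+0.58j), -0.68+1.03j]] + [[(0.07+0.02j), 0.14-0.09j, -0.10-0.17j], [0.12-0.54j, (-0.72-0.93j), -1.13+0.85j], [(0.46+0.13j), 0.85-0.58j, (-0.68-1.03j)]]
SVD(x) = [[-0.92, -0.25, -0.3], [0.33, -0.92, -0.23], [-0.22, -0.31, 0.92]] @ diag([16.81952153084463, 2.529343856277769, 1.888707264285247]) @ [[0.98, -0.06, -0.18], [0.19, 0.28, 0.94], [0.01, 0.96, -0.29]]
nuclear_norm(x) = 21.24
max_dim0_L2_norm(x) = 16.53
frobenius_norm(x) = 17.11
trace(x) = -17.32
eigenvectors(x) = [[0.92+0.00j,(0.01+0.11j),0.01-0.11j], [-0.28+0.00j,-0.75+0.00j,(-0.75-0j)], [0.28+0.00j,0.04+0.65j,0.04-0.65j]]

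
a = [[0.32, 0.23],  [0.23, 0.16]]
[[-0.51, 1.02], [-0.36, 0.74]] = a @ [[-0.5, 3.81], [-1.52, -0.87]]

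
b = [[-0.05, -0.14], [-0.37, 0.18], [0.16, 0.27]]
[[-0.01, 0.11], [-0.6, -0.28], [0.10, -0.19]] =b @ [[1.39,0.32], [-0.45,-0.88]]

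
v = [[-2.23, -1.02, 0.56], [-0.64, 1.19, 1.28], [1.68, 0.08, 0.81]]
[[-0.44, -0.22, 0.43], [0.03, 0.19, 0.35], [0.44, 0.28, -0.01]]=v @[[0.21,0.1,-0.12], [0.03,0.07,-0.03], [0.1,0.13,0.24]]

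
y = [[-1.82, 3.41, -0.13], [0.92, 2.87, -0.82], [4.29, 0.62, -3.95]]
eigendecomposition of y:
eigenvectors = [[0.12, -0.47, -0.52], [-0.13, -0.06, -0.76], [-0.98, -0.88, -0.38]]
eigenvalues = [-4.38, -1.6, 3.08]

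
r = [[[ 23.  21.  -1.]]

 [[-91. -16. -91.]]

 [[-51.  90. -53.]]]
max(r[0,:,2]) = -1.0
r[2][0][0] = -51.0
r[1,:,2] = [-91.0]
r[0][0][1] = 21.0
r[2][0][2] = -53.0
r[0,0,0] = 23.0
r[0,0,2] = -1.0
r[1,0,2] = -91.0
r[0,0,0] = 23.0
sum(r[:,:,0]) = -119.0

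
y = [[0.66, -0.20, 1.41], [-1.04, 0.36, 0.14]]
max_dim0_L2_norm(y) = 1.42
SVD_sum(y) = [[0.92, -0.3, 1.18], [-0.36, 0.11, -0.46]] + [[-0.26, 0.10, 0.23],[-0.68, 0.25, 0.6]]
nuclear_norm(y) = 2.64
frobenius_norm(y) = 1.92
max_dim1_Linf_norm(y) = 1.41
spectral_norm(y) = 1.64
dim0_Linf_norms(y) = [1.04, 0.36, 1.41]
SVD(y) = [[-0.93, 0.36],[0.36, 0.93]] @ diag([1.6373013193542119, 1.0068487421857155]) @ [[-0.61,0.19,-0.77], [-0.73,0.26,0.64]]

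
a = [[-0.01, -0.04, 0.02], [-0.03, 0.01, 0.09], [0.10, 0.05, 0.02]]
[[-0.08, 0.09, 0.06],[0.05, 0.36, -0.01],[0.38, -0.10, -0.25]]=a@[[2.54, -1.68, -1.76],[2.07, -0.07, -1.25],[1.18, 3.49, -0.6]]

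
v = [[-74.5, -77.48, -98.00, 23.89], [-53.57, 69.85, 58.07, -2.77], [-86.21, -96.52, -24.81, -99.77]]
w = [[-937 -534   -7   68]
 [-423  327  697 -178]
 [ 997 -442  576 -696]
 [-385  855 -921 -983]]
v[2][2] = -24.81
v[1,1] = 69.85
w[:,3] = [68, -178, -696, -983]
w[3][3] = -983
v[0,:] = [-74.5, -77.48, -98.0, 23.89]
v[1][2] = 58.07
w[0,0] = -937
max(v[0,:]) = 23.89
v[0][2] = -98.0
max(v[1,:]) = 69.85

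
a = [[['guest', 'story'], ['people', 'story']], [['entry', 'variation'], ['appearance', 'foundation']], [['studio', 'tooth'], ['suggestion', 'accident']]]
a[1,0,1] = 'variation'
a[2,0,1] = 'tooth'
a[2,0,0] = 'studio'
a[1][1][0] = 'appearance'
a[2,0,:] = ['studio', 'tooth']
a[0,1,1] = 'story'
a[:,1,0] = ['people', 'appearance', 'suggestion']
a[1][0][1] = 'variation'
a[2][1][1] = 'accident'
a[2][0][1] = 'tooth'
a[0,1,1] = 'story'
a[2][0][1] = 'tooth'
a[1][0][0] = 'entry'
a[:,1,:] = [['people', 'story'], ['appearance', 'foundation'], ['suggestion', 'accident']]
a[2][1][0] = 'suggestion'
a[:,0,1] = ['story', 'variation', 'tooth']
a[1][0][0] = 'entry'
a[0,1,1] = 'story'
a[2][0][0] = 'studio'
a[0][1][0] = 'people'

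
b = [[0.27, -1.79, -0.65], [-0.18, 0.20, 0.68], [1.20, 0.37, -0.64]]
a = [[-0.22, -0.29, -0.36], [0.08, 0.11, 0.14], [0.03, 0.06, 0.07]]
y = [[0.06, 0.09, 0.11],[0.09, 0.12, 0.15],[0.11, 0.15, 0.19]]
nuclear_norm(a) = 0.57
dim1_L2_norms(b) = [1.92, 0.73, 1.41]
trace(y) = 0.37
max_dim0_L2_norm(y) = 0.27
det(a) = 0.00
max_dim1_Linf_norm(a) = 0.36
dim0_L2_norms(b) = [1.24, 1.84, 1.14]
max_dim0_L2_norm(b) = 1.84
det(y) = -0.00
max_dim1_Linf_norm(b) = 1.79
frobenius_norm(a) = 0.56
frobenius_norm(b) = 2.49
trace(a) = -0.04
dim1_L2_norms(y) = [0.15, 0.21, 0.27]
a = b @ y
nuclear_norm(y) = 0.38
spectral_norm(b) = 1.98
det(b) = -1.16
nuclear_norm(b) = 3.84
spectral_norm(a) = 0.56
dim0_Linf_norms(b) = [1.2, 1.79, 0.68]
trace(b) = -0.17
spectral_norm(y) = 0.37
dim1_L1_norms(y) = [0.26, 0.36, 0.45]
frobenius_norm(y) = 0.37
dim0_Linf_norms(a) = [0.22, 0.29, 0.36]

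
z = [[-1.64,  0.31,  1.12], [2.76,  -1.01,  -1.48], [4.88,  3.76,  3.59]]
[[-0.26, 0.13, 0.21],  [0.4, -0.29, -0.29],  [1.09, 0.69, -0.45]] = z@ [[0.17, -0.02, -0.09], [0.07, 0.17, -0.08], [-0.00, 0.04, 0.08]]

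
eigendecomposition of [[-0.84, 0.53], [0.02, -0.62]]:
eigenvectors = [[-1.0, -0.90], [0.08, -0.44]]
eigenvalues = [-0.88, -0.58]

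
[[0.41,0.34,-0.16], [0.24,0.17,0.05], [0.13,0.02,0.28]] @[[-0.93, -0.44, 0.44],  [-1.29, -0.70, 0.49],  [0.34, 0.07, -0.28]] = [[-0.87, -0.43, 0.39],[-0.43, -0.22, 0.17],[-0.05, -0.05, -0.01]]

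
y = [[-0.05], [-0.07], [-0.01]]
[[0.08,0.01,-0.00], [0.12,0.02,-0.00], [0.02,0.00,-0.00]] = y @ [[-1.7, -0.29, 0.05]]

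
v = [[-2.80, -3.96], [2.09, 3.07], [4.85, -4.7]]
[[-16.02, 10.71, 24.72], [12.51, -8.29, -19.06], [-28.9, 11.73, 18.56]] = v @ [[-1.21,-0.12,-1.32],  [4.9,-2.62,-5.31]]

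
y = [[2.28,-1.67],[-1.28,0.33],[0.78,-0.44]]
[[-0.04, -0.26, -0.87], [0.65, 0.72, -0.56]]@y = [[-0.44, 0.36],[0.12, -0.60]]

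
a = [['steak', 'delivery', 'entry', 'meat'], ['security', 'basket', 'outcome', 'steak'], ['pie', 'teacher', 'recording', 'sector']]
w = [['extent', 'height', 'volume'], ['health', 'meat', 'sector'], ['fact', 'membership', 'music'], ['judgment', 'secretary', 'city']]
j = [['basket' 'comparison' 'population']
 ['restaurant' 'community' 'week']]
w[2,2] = 'music'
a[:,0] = ['steak', 'security', 'pie']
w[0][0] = 'extent'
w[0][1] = 'height'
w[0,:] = ['extent', 'height', 'volume']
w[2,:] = ['fact', 'membership', 'music']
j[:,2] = ['population', 'week']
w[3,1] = 'secretary'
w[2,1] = 'membership'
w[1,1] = 'meat'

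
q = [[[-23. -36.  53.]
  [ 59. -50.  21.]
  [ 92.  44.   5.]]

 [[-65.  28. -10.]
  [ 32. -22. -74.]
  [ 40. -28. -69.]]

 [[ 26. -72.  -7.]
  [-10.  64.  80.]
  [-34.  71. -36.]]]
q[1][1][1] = -22.0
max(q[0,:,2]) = 53.0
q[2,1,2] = 80.0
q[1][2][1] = -28.0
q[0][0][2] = 53.0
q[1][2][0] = 40.0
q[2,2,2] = -36.0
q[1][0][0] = -65.0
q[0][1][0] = 59.0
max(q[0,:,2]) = 53.0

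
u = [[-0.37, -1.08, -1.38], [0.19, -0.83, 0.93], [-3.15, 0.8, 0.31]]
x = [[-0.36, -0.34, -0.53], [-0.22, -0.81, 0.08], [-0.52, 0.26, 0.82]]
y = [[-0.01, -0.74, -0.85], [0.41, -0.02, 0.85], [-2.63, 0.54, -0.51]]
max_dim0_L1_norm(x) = 1.43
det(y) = 1.36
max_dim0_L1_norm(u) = 3.71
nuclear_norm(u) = 6.27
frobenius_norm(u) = 3.93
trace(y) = -0.54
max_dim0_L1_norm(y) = 3.05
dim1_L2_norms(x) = [0.73, 0.84, 1.01]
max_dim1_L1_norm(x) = 1.6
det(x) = 0.45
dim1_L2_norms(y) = [1.13, 0.94, 2.73]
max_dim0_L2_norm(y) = 2.66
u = x + y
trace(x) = -0.35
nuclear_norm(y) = 4.47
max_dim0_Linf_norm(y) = 2.63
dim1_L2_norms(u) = [1.79, 1.26, 3.26]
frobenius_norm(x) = 1.50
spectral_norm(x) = 1.12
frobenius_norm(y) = 3.10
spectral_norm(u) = 3.28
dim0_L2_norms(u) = [3.18, 1.58, 1.69]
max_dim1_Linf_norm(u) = 3.15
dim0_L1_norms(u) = [3.71, 2.71, 2.62]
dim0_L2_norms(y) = [2.66, 0.92, 1.31]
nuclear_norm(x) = 2.46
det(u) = 7.00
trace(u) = -0.89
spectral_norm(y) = 2.79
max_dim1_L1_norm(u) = 4.26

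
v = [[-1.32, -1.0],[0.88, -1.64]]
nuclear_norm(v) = 3.51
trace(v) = -2.96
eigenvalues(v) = [(-1.48+0.92j), (-1.48-0.92j)]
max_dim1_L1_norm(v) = 2.52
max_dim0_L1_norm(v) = 2.64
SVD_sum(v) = [[0.09, -0.85], [0.18, -1.71]] + [[-1.41, -0.15], [0.7, 0.07]]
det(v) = 3.04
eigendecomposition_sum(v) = [[-0.66+0.59j, -0.50-0.80j], [(0.44+0.7j), (-0.82+0.33j)]] + [[(-0.66-0.59j), (-0.5+0.8j)], [0.44-0.70j, (-0.82-0.33j)]]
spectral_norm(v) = 1.92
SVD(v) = [[0.45, 0.90], [0.90, -0.45]] @ diag([1.9241627104217998, 1.5824025606090988]) @ [[0.1, -0.99], [-0.99, -0.1]]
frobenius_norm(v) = 2.49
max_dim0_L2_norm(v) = 1.92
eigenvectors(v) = [[0.73+0.00j, (0.73-0j)],[(0.12-0.67j), 0.12+0.67j]]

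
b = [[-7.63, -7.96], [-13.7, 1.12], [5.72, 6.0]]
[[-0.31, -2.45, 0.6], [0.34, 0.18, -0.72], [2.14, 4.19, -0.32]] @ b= [[39.36, 3.32], [-9.18, -6.82], [-75.56, -14.26]]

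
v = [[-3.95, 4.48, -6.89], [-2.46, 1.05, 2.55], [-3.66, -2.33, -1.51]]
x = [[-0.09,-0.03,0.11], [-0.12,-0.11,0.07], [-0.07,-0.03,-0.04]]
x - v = [[3.86, -4.51, 7.0], [2.34, -1.16, -2.48], [3.59, 2.3, 1.47]]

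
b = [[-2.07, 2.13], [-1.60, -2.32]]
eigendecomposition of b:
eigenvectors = [[(0.76+0j), 0.76-0.00j], [(-0.04+0.65j), (-0.04-0.65j)]]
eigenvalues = [(-2.2+1.84j), (-2.2-1.84j)]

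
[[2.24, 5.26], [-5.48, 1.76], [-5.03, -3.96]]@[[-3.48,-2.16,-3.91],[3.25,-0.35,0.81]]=[[9.30, -6.68, -4.5], [24.79, 11.22, 22.85], [4.63, 12.25, 16.46]]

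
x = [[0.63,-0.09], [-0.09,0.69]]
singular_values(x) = [0.75, 0.57]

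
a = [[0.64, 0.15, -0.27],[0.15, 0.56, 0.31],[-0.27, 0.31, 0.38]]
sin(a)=[[0.58,0.14,-0.24], [0.14,0.51,0.28], [-0.24,0.28,0.34]]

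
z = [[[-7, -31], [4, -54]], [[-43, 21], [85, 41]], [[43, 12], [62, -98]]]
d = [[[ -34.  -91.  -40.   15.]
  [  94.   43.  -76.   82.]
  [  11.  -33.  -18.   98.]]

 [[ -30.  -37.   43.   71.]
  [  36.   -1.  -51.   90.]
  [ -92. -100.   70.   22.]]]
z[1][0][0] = -43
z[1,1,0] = 85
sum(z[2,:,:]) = 19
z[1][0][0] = -43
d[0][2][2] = -18.0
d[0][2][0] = 11.0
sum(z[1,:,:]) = 104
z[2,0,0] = 43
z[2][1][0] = 62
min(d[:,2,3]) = 22.0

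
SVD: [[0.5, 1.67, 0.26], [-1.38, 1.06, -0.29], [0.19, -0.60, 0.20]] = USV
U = [[0.67, -0.72, 0.19], [0.68, 0.69, 0.23], [-0.3, -0.03, 0.95]]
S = [2.13, 1.45, 0.18]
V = [[-0.31, 0.95, -0.04], [-0.91, -0.31, -0.27], [-0.27, -0.05, 0.96]]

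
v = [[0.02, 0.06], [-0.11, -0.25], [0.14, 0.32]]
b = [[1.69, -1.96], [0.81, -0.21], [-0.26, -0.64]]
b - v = [[1.67,  -2.02], [0.92,  0.04], [-0.4,  -0.96]]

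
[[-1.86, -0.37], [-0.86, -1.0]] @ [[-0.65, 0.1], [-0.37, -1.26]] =[[1.35,0.28],[0.93,1.17]]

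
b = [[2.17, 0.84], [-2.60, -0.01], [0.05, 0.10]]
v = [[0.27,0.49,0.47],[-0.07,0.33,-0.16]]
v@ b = [[-0.66, 0.27],  [-1.02, -0.08]]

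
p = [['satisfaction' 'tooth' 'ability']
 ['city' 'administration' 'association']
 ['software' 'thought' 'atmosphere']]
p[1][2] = 'association'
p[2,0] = 'software'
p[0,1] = 'tooth'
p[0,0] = 'satisfaction'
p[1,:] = ['city', 'administration', 'association']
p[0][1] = 'tooth'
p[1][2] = 'association'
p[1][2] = 'association'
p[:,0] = ['satisfaction', 'city', 'software']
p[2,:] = ['software', 'thought', 'atmosphere']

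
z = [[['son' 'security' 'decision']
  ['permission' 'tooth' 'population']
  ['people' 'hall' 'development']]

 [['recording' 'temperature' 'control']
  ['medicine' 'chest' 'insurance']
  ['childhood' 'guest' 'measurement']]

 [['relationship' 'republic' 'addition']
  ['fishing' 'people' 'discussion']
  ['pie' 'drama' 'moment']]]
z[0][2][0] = 'people'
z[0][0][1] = 'security'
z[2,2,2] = 'moment'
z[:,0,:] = [['son', 'security', 'decision'], ['recording', 'temperature', 'control'], ['relationship', 'republic', 'addition']]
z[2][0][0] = 'relationship'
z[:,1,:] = [['permission', 'tooth', 'population'], ['medicine', 'chest', 'insurance'], ['fishing', 'people', 'discussion']]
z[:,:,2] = [['decision', 'population', 'development'], ['control', 'insurance', 'measurement'], ['addition', 'discussion', 'moment']]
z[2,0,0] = 'relationship'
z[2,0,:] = ['relationship', 'republic', 'addition']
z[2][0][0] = 'relationship'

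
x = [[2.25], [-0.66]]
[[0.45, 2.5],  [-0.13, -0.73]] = x @[[0.20, 1.11]]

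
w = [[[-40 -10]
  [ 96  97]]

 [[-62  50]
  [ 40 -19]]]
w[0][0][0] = -40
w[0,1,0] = 96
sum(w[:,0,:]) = -62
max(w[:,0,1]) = 50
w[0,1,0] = 96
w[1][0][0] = -62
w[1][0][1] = 50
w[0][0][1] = -10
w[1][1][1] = -19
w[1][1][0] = 40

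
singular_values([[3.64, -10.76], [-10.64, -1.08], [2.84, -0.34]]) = [12.48, 9.79]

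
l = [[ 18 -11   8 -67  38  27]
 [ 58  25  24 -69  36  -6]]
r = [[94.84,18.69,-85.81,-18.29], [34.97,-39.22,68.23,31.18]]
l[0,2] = 8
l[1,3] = -69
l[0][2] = 8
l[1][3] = -69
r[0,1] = 18.69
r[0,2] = -85.81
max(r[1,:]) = 68.23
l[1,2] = 24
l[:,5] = [27, -6]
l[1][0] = 58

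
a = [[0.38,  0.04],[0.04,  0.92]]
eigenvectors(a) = [[-1.0, -0.07],[0.07, -1.0]]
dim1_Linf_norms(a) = [0.38, 0.92]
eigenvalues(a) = [0.38, 0.92]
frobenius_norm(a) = 1.00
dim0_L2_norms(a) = [0.38, 0.92]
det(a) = 0.35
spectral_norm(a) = 0.92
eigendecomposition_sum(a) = [[0.38,  -0.03], [-0.03,  0.0]] + [[0.0, 0.07],  [0.07, 0.92]]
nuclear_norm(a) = 1.30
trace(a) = 1.30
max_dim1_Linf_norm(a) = 0.92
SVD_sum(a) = [[0.00,0.07], [0.07,0.92]] + [[0.38, -0.03], [-0.03, 0.00]]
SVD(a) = [[0.07, 1.00], [1.00, -0.07]] @ diag([0.9229468812791237, 0.3770531187208763]) @ [[0.07, 1.00], [1.00, -0.07]]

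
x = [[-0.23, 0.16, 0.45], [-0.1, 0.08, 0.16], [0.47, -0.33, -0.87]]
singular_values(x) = [1.19, 0.02, 0.0]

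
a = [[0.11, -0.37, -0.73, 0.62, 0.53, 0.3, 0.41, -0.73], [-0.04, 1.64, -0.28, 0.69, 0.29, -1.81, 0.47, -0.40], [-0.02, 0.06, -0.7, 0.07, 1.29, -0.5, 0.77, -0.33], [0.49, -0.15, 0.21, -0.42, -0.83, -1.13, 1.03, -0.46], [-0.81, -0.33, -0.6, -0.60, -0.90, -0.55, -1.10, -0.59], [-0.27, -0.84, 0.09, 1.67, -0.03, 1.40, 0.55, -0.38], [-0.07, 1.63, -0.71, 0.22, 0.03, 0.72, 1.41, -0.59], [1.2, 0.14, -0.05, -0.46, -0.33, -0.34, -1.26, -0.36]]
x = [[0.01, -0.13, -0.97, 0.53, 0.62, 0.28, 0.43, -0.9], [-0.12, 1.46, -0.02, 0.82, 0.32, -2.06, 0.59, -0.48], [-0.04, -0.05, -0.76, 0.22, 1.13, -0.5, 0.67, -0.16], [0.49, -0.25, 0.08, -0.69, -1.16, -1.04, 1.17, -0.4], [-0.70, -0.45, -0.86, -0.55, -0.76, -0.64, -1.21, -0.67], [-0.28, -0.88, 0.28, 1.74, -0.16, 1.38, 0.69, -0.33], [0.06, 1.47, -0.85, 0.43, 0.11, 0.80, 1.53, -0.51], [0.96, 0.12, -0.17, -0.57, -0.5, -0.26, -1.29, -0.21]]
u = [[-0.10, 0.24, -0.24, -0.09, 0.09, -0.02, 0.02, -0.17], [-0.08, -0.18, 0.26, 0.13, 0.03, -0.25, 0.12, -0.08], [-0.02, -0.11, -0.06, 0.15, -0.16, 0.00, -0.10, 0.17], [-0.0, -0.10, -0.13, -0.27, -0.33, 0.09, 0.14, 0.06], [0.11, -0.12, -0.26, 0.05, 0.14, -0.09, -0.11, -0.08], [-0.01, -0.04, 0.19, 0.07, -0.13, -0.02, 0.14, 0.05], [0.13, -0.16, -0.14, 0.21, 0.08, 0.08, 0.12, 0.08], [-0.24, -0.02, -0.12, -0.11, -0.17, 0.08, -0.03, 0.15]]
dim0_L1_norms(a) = [3.01, 5.16, 3.37, 4.75, 4.23, 6.75, 7.0, 3.84]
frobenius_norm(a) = 5.98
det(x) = 28.37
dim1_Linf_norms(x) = [0.97, 2.06, 1.13, 1.17, 1.21, 1.74, 1.53, 1.29]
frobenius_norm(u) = 1.11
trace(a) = 2.18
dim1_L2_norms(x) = [1.64, 2.78, 1.62, 2.18, 2.15, 2.54, 2.51, 1.82]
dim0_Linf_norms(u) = [0.24, 0.24, 0.26, 0.27, 0.33, 0.25, 0.14, 0.17]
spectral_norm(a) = 3.42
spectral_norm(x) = 3.59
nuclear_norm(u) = 2.67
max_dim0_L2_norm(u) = 0.53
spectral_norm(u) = 0.63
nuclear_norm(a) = 14.88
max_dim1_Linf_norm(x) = 2.06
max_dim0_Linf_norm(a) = 1.81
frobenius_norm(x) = 6.21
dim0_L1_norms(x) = [2.66, 4.81, 3.99, 5.55, 4.76, 6.96, 7.58, 3.66]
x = a + u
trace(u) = -0.22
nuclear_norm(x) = 15.50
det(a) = -6.87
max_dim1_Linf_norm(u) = 0.33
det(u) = -0.00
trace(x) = 1.96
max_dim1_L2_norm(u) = 0.49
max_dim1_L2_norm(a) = 2.64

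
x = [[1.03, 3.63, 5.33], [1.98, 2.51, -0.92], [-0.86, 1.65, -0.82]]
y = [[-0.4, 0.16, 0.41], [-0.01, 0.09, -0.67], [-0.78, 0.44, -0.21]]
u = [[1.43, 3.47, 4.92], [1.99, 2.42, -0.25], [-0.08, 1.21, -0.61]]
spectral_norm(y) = 1.00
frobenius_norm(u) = 7.07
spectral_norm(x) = 6.62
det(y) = -0.00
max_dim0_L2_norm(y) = 0.88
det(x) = 37.13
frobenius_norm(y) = 1.29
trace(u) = 3.24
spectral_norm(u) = 6.45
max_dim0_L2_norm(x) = 5.47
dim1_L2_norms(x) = [6.53, 3.33, 2.03]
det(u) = 15.40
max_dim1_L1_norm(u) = 9.82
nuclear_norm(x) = 11.64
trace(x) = 2.72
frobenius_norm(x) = 7.61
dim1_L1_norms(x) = [9.99, 5.41, 3.33]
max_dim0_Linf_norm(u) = 4.92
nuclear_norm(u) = 10.08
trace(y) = -0.52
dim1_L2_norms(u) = [6.19, 3.14, 1.36]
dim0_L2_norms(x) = [2.39, 4.71, 5.47]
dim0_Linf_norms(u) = [1.99, 3.47, 4.92]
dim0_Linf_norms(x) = [1.98, 3.63, 5.33]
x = u + y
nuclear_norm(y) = 1.81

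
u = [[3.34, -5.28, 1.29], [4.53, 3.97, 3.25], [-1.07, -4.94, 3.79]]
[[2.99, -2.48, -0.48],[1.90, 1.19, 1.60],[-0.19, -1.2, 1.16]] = u @ [[0.65, -0.18, -0.1], [-0.18, 0.39, 0.14], [-0.1, 0.14, 0.46]]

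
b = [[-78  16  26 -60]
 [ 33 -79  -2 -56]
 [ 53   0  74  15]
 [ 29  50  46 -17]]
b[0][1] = 16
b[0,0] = -78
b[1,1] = -79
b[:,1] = [16, -79, 0, 50]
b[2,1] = 0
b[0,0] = -78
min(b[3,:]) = -17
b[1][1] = -79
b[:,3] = [-60, -56, 15, -17]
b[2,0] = 53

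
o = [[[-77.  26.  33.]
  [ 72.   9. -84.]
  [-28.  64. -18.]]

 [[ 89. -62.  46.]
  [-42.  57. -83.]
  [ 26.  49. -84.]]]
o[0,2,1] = 64.0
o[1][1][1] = 57.0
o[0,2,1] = 64.0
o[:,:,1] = [[26.0, 9.0, 64.0], [-62.0, 57.0, 49.0]]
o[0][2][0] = -28.0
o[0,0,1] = 26.0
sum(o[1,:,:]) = -4.0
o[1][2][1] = 49.0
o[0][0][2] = 33.0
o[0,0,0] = -77.0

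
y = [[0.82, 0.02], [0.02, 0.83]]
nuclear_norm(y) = 1.65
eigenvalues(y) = [0.8, 0.85]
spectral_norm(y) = 0.85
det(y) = 0.68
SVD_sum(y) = [[0.32,0.41], [0.41,0.53]] + [[0.50,-0.39], [-0.39,0.30]]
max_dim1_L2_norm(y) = 0.83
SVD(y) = [[0.62, 0.79], [0.79, -0.62]] @ diag([0.8456155281280884, 0.8043844718719115]) @ [[0.62,0.79], [0.79,-0.62]]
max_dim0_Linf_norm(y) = 0.83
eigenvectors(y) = [[-0.79, -0.62], [0.62, -0.79]]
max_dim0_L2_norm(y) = 0.83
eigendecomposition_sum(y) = [[0.5, -0.39], [-0.39, 0.3]] + [[0.32, 0.41], [0.41, 0.53]]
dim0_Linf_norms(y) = [0.82, 0.83]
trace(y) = 1.65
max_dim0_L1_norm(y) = 0.85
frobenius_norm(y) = 1.17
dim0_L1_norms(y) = [0.84, 0.85]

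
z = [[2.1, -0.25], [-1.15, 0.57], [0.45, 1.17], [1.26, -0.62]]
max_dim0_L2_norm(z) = 2.74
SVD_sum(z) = [[2.04,-0.51], [-1.22,0.3], [0.15,-0.04], [1.33,-0.33]] + [[0.06, 0.26], [0.07, 0.27], [0.3, 1.21], [-0.07, -0.29]]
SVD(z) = [[-0.75, -0.2], [0.45, -0.21], [-0.05, -0.93], [-0.49, 0.22]] @ diag([2.8073841707973823, 1.3348760682386556]) @ [[-0.97, 0.24], [-0.24, -0.97]]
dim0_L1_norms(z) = [4.96, 2.61]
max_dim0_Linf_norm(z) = 2.1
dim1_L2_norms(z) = [2.11, 1.28, 1.25, 1.4]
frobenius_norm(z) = 3.11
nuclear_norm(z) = 4.14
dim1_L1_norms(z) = [2.35, 1.72, 1.62, 1.88]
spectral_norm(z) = 2.81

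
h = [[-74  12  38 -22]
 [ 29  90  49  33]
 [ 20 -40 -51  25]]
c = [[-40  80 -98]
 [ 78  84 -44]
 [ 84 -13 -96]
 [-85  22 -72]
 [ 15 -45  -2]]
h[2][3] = 25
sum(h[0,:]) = -46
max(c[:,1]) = 84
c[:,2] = [-98, -44, -96, -72, -2]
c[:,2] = [-98, -44, -96, -72, -2]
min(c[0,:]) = -98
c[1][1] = 84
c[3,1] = 22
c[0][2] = -98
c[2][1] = -13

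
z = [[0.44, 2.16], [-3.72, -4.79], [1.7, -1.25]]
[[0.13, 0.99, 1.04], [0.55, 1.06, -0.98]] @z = [[-1.86, -5.76], [-5.37, -2.66]]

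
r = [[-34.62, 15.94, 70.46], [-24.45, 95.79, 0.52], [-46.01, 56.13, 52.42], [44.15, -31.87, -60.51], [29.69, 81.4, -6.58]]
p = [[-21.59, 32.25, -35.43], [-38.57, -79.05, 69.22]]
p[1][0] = -38.57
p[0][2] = -35.43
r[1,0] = -24.45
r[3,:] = [44.15, -31.87, -60.51]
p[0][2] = -35.43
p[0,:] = [-21.59, 32.25, -35.43]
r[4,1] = 81.4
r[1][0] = -24.45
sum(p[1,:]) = -48.400000000000006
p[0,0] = -21.59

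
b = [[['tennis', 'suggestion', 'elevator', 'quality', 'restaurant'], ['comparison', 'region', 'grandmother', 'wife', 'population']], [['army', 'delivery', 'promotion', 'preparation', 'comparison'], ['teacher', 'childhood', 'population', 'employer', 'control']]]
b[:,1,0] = ['comparison', 'teacher']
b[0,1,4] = 'population'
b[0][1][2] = 'grandmother'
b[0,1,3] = 'wife'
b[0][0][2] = 'elevator'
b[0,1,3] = 'wife'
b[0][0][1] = 'suggestion'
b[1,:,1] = ['delivery', 'childhood']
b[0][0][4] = 'restaurant'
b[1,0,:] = ['army', 'delivery', 'promotion', 'preparation', 'comparison']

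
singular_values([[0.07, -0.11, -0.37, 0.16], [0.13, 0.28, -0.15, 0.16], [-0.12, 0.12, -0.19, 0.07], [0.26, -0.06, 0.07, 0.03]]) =[0.51, 0.33, 0.32, 0.0]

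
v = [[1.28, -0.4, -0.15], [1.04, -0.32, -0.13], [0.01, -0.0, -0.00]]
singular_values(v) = [1.74, 0.01, 0.0]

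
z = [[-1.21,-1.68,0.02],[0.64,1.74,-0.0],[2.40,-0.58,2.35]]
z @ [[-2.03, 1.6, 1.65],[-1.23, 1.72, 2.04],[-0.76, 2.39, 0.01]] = [[4.51, -4.78, -5.42], [-3.44, 4.02, 4.61], [-5.94, 8.46, 2.8]]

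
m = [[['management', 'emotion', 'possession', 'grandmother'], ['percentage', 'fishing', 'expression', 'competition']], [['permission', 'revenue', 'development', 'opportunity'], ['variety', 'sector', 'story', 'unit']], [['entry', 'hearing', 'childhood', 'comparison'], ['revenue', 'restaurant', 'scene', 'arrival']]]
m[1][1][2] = 'story'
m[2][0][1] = 'hearing'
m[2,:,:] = [['entry', 'hearing', 'childhood', 'comparison'], ['revenue', 'restaurant', 'scene', 'arrival']]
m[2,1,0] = 'revenue'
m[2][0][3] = 'comparison'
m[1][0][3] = 'opportunity'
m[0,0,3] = 'grandmother'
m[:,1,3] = ['competition', 'unit', 'arrival']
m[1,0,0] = 'permission'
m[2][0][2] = 'childhood'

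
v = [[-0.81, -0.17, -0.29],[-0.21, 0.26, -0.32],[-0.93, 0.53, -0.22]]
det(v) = -0.172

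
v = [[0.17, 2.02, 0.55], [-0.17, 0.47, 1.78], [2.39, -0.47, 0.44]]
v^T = [[0.17, -0.17, 2.39],[2.02, 0.47, -0.47],[0.55, 1.78, 0.44]]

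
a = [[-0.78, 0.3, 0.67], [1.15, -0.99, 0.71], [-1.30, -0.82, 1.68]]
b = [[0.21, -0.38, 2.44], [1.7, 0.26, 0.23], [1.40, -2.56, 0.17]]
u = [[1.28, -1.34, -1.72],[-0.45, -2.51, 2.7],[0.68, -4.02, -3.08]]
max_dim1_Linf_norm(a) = 1.68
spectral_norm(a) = 2.44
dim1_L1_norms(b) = [3.03, 2.19, 4.13]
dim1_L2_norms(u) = [2.53, 3.71, 5.11]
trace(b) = 0.64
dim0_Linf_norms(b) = [1.7, 2.56, 2.44]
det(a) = -1.51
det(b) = -11.39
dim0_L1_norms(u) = [2.41, 7.87, 7.5]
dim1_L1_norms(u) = [4.34, 5.66, 7.78]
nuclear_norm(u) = 10.19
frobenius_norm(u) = 6.80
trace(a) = -0.09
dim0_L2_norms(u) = [1.52, 4.93, 4.44]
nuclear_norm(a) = 4.54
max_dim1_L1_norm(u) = 7.78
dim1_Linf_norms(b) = [2.44, 1.7, 2.56]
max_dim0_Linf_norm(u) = 4.02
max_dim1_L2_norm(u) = 5.11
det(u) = 17.14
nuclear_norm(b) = 7.02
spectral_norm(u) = 5.61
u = a @ b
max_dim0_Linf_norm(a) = 1.68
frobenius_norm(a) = 3.02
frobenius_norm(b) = 4.21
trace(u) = -4.31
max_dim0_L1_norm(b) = 3.31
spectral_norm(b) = 3.15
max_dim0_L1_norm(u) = 7.87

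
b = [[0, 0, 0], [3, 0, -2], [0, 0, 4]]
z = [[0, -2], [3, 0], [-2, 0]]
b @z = [[0, 0], [4, -6], [-8, 0]]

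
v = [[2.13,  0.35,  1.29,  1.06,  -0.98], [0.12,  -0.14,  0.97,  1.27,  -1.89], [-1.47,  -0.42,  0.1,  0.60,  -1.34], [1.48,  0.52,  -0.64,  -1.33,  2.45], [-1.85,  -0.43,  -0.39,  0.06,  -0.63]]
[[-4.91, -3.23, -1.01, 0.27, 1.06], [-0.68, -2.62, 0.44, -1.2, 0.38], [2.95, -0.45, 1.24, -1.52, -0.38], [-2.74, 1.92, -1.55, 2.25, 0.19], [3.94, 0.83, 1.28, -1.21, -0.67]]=v @ [[-2.19, -0.27, -0.49, 0.14, 0.64], [-1.02, 0.25, -0.14, 0.92, -1.01], [0.28, -1.59, -0.34, 0.69, -0.19], [0.45, -0.42, 0.25, -0.83, 0.30], [0.74, 0.25, -0.26, 0.37, 0.02]]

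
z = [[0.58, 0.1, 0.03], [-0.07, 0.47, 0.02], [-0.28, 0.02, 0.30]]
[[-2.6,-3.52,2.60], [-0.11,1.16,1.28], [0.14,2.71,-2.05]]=z @ [[-4.18, -6.45, 4.05], [-0.72, 1.38, 3.47], [-3.38, 2.92, -3.29]]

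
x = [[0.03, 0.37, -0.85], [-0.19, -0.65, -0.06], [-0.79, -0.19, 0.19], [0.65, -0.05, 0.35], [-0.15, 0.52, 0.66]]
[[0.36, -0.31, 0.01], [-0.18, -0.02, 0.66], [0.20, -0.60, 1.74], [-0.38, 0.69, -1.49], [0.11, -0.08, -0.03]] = x @ [[-0.42, 0.89, -2.18],[0.42, -0.26, -0.36],[-0.26, 0.28, -0.25]]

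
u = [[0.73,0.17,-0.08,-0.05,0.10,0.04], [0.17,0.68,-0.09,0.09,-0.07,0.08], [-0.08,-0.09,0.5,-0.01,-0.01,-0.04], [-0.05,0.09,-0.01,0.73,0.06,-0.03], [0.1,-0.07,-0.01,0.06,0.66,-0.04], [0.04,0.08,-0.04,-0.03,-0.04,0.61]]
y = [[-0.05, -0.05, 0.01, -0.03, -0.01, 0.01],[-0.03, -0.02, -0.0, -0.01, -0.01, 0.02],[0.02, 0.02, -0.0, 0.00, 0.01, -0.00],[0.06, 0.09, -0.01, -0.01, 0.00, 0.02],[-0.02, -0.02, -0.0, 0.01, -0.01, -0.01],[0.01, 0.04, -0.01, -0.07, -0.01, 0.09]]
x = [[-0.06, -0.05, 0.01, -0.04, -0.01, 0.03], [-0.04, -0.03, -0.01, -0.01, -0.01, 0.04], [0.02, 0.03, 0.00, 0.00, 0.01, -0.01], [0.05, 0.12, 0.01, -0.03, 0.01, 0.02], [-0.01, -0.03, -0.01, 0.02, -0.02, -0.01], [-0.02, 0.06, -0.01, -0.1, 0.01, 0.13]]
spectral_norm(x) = 0.20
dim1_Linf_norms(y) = [0.05, 0.03, 0.02, 0.09, 0.02, 0.09]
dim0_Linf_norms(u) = [0.73, 0.68, 0.5, 0.73, 0.66, 0.61]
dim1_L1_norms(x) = [0.2, 0.14, 0.07, 0.24, 0.1, 0.33]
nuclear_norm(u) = 3.91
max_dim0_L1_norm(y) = 0.24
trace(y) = 0.00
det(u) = 0.06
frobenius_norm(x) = 0.26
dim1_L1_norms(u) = [1.17, 1.18, 0.73, 0.97, 0.94, 0.84]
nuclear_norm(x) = 0.42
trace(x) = -0.01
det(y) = 0.00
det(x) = 0.00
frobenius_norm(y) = 0.19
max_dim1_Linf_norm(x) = 0.13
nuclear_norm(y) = 0.31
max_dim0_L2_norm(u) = 0.76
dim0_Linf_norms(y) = [0.06, 0.09, 0.01, 0.07, 0.01, 0.09]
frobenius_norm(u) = 1.66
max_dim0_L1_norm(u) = 1.18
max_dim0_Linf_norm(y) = 0.09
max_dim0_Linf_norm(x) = 0.13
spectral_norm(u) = 0.94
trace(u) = 3.91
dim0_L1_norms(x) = [0.2, 0.32, 0.05, 0.2, 0.07, 0.24]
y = x @ u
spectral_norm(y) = 0.15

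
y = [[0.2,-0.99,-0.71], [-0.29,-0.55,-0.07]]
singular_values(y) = [1.32, 0.42]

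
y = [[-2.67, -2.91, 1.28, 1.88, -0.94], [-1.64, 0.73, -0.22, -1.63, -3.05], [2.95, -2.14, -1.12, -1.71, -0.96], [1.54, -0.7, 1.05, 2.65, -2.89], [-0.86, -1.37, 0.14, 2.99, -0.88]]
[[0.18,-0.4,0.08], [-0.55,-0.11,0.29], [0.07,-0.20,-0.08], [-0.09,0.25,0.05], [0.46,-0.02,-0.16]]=y@ [[-0.01, 0.07, -0.02], [-0.09, 0.13, 0.02], [-0.23, 0.02, 0.13], [0.15, 0.07, -0.07], [0.1, -0.01, -0.05]]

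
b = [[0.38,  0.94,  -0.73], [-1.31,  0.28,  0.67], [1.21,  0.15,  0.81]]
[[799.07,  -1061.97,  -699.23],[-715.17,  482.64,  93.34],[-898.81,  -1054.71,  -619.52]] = b @ [[-11.84, -652.47, -312.25], [5.99, -979.42, -742.57], [-1093.07, -146.06, -160.88]]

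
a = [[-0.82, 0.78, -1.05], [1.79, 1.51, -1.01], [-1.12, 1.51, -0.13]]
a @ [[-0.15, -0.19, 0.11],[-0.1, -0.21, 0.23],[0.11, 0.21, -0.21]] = [[-0.07, -0.23, 0.31], [-0.53, -0.87, 0.76], [0.0, -0.13, 0.25]]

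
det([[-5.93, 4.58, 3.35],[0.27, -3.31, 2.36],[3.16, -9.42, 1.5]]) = -43.568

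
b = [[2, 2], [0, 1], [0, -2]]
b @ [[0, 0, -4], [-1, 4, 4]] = [[-2, 8, 0], [-1, 4, 4], [2, -8, -8]]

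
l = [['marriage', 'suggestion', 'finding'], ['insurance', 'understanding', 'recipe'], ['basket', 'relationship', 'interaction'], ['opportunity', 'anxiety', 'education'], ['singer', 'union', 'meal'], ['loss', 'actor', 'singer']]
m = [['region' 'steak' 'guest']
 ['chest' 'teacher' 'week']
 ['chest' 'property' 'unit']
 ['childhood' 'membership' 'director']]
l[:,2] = ['finding', 'recipe', 'interaction', 'education', 'meal', 'singer']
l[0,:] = ['marriage', 'suggestion', 'finding']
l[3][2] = 'education'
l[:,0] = ['marriage', 'insurance', 'basket', 'opportunity', 'singer', 'loss']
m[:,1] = ['steak', 'teacher', 'property', 'membership']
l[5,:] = ['loss', 'actor', 'singer']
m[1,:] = ['chest', 'teacher', 'week']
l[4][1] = 'union'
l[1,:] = ['insurance', 'understanding', 'recipe']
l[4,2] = 'meal'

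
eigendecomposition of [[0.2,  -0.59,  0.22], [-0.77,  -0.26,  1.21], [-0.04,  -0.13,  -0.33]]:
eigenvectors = [[-0.80+0.00j,-0.52-0.14j,-0.52+0.14j], [(0.6+0j),(-0.77+0j),-0.77-0.00j], [(-0.05+0j),-0.16-0.29j,-0.16+0.29j]]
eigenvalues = [(0.66+0j), (-0.53+0.31j), (-0.53-0.31j)]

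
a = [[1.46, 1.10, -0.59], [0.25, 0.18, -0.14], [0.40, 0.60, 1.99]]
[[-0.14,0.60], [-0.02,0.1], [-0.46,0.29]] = a @ [[0.1, 0.38],[-0.34, 0.07],[-0.15, 0.05]]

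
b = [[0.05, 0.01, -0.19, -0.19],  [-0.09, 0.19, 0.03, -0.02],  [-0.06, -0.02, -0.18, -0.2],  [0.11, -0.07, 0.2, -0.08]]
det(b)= 0.001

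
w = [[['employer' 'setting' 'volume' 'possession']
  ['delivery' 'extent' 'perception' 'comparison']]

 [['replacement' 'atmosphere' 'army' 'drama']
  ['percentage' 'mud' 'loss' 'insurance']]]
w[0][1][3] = 'comparison'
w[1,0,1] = 'atmosphere'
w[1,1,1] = 'mud'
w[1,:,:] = [['replacement', 'atmosphere', 'army', 'drama'], ['percentage', 'mud', 'loss', 'insurance']]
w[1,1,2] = 'loss'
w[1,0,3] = 'drama'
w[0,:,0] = ['employer', 'delivery']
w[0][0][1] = 'setting'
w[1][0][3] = 'drama'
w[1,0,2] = 'army'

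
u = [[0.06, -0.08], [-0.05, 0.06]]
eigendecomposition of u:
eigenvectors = [[0.78, 0.78], [-0.62, 0.62]]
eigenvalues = [0.12, -0.0]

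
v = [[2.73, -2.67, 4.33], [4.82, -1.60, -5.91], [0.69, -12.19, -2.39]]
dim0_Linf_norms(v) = [4.82, 12.19, 5.91]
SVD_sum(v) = [[0.37, -1.81, -0.5], [0.77, -3.77, -1.04], [2.37, -11.62, -3.22]] + [[-1.28, -1.18, 3.3], [2.19, 2.01, -5.64], [-0.51, -0.47, 1.32]] + [[3.64,  0.32,  1.53],  [1.86,  0.16,  0.78],  [-1.17,  -0.10,  -0.49]]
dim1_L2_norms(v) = [5.77, 7.79, 12.44]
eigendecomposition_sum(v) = [[(-0.47-0j), (1.19-0j), 1.03+0.00j], [(1.87+0j), (-4.8+0j), -4.16-0.00j], [(2.65+0j), (-6.77+0j), -5.88-0.00j]] + [[1.60+2.88j, -1.93+2.89j, 1.65-1.54j],[1.47-0.95j, 1.60+0.92j, -0.87-0.82j],[(-0.98+2.39j), -2.71+0.24j, (1.75+0.25j)]] + [[1.60-2.88j, -1.93-2.89j, (1.65+1.54j)], [1.47+0.95j, (1.6-0.92j), (-0.87+0.82j)], [-0.98-2.39j, -2.71-0.24j, (1.75-0.25j)]]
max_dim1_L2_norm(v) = 12.44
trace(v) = -1.26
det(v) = -455.74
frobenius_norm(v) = 15.77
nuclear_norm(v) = 25.23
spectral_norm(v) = 13.06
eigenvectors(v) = [[-0.14+0.00j, -0.73+0.00j, -0.73-0.00j], [0.57+0.00j, (0.03+0.39j), 0.03-0.39j], [(0.81+0j), -0.36-0.44j, (-0.36+0.44j)]]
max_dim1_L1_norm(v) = 15.27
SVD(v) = [[0.15,  -0.50,  -0.86],  [0.31,  0.85,  -0.44],  [0.94,  -0.2,  0.28]] @ diag([13.059514396123612, 7.541288625636337, 4.627477671722257]) @ [[0.19, -0.95, -0.26], [0.34, 0.32, -0.88], [-0.92, -0.08, -0.39]]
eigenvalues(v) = [(-11.14+0j), (4.94+4.06j), (4.94-4.06j)]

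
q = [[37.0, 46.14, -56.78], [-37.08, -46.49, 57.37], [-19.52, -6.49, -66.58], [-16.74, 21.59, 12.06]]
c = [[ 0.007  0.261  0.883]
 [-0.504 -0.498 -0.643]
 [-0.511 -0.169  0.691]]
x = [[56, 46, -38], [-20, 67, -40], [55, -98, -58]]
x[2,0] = 55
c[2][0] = -0.511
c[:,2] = [0.883, -0.643, 0.691]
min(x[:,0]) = -20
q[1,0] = -37.08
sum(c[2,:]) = 0.010999999999999899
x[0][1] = 46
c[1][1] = -0.498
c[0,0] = 0.007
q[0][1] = 46.14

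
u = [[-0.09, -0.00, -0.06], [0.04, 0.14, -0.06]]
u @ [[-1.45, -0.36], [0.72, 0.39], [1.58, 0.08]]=[[0.04, 0.03], [-0.05, 0.04]]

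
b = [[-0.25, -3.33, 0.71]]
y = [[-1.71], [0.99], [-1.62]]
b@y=[[-4.02]]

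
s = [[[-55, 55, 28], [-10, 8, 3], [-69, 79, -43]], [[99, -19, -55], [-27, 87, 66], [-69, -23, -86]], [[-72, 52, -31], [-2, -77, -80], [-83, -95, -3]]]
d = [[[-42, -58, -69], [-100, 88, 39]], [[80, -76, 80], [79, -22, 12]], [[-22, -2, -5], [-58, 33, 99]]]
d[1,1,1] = -22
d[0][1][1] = 88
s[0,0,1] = 55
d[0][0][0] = -42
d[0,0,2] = -69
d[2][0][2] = -5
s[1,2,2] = -86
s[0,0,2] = 28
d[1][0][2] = 80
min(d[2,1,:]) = -58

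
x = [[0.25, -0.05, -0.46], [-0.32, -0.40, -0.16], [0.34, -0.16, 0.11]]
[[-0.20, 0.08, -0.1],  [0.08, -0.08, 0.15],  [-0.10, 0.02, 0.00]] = x@[[-0.38, 0.15, -0.18], [-0.00, 0.12, -0.29], [0.23, -0.11, 0.16]]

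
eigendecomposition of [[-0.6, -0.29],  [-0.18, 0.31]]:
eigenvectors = [[-0.98,0.29], [-0.18,-0.96]]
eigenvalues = [-0.65, 0.36]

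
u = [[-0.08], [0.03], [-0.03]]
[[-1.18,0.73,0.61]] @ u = [[0.10]]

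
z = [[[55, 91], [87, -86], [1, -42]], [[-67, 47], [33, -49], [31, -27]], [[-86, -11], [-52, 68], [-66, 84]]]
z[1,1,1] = -49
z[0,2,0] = 1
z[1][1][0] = 33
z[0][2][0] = 1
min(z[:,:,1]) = -86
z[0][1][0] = 87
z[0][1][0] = 87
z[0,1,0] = 87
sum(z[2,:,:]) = -63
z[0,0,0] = 55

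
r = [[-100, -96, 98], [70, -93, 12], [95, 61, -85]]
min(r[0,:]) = -100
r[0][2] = 98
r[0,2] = 98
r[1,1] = -93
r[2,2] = -85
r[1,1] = -93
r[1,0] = 70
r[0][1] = -96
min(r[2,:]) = -85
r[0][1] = -96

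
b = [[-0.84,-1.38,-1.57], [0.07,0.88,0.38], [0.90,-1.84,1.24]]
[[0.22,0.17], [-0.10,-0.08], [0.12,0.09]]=b @ [[-0.02, -0.02], [-0.10, -0.08], [-0.04, -0.03]]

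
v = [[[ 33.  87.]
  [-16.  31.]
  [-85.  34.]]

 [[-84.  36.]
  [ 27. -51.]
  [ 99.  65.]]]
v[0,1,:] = [-16.0, 31.0]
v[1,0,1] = 36.0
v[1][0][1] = 36.0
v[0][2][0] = -85.0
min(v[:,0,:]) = -84.0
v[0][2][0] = -85.0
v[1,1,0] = 27.0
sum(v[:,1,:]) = -9.0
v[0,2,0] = -85.0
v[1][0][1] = 36.0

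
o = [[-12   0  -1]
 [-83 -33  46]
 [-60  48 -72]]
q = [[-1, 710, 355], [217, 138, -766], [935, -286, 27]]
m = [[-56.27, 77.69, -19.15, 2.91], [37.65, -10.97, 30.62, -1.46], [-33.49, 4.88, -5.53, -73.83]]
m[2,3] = -73.83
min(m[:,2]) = -19.15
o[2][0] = -60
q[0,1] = 710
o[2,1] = 48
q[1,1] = 138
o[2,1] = 48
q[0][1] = 710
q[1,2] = -766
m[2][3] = -73.83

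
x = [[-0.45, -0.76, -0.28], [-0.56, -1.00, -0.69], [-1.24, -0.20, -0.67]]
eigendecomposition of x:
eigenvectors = [[(-0.46+0j), -0.33-0.29j, (-0.33+0.29j)], [(-0.69+0j), (-0.28+0.3j), (-0.28-0.3j)], [-0.56+0.00j, 0.80+0.00j, 0.80-0.00j]]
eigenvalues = [(-1.93+0j), (-0.09+0.37j), (-0.09-0.37j)]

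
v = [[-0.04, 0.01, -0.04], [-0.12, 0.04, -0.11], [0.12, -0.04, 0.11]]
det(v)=0.000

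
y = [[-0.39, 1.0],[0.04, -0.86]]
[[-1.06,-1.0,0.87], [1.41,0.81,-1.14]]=y @ [[-1.68, 0.18, 1.33], [-1.72, -0.93, 1.39]]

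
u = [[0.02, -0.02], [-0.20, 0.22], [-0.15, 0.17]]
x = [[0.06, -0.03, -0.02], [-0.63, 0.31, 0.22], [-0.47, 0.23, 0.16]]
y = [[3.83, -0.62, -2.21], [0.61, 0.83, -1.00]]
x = u @ y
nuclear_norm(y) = 5.65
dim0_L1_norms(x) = [1.16, 0.57, 0.4]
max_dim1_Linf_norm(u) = 0.22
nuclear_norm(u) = 0.38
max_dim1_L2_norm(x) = 0.74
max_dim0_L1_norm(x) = 1.16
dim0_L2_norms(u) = [0.25, 0.28]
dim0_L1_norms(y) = [4.44, 1.45, 3.21]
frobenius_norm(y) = 4.69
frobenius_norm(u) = 0.37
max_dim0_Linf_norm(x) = 0.63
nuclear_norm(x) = 0.92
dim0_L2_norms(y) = [3.88, 1.04, 2.43]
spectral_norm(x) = 0.92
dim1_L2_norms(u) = [0.03, 0.3, 0.23]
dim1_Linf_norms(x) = [0.06, 0.63, 0.47]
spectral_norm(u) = 0.37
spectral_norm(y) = 4.56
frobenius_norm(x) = 0.92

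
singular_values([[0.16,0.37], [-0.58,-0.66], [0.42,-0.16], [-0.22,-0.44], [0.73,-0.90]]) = [1.29, 1.03]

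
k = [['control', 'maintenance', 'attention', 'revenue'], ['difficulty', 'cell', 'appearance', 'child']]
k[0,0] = 'control'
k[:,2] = ['attention', 'appearance']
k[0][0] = 'control'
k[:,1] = ['maintenance', 'cell']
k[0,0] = 'control'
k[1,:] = ['difficulty', 'cell', 'appearance', 'child']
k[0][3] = 'revenue'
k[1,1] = 'cell'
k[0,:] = ['control', 'maintenance', 'attention', 'revenue']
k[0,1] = 'maintenance'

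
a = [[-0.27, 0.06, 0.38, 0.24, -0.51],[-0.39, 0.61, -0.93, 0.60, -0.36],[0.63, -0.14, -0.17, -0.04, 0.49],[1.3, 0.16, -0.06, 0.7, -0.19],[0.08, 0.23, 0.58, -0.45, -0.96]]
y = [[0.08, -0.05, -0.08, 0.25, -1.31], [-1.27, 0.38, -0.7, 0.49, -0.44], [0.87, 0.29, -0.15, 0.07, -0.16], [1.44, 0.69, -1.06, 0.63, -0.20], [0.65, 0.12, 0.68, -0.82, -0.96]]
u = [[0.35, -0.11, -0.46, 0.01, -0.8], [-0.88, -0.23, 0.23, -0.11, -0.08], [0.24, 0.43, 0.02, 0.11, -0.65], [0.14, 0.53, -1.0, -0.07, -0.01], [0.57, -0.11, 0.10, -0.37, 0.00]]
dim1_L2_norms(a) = [0.73, 1.37, 0.83, 1.5, 1.23]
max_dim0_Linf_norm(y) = 1.44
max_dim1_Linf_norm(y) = 1.44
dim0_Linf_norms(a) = [1.3, 0.61, 0.93, 0.7, 0.96]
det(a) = 0.00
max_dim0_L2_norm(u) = 1.14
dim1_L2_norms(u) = [0.99, 0.95, 0.82, 1.14, 0.7]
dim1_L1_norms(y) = [1.77, 3.28, 1.54, 4.02, 3.23]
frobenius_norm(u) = 2.09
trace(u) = 0.07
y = a + u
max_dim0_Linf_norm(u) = 1.0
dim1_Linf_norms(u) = [0.8, 0.88, 0.65, 1.0, 0.57]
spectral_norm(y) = 2.31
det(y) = 0.26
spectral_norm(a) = 1.63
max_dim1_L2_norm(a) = 1.5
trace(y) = -0.02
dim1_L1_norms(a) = [1.46, 2.89, 1.47, 2.41, 2.3]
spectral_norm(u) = 1.49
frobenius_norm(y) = 3.46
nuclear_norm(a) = 4.95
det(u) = 0.23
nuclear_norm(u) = 4.22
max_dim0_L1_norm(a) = 2.67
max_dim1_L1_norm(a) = 2.89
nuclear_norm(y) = 6.45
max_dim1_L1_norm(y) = 4.02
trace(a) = -0.09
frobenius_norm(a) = 2.62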